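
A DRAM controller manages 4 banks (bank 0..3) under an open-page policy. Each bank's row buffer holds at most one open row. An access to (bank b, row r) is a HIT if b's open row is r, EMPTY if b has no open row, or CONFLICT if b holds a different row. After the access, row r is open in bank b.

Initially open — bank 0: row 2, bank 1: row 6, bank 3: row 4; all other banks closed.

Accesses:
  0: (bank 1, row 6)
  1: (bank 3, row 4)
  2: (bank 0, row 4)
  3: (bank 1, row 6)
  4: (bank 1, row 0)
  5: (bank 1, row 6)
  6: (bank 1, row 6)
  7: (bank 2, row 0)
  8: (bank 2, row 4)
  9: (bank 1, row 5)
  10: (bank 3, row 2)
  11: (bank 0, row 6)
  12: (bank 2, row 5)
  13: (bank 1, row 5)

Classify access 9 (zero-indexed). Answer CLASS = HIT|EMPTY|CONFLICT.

CLASS = CONFLICT

  [0] b1 r6: had r6 ⇒ H
  [1] b3 r4: had r4 ⇒ H
  [2] b0 r4: had r2 ⇒ C
  [3] b1 r6: had r6 ⇒ H
  [4] b1 r0: had r6 ⇒ C
  [5] b1 r6: had r0 ⇒ C
  [6] b1 r6: had r6 ⇒ H
  [7] b2 r0: no row ⇒ E
  [8] b2 r4: had r0 ⇒ C
  [9] b1 r5: had r6 ⇒ C
  [10] b3 r2: had r4 ⇒ C
  [11] b0 r6: had r4 ⇒ C
  [12] b2 r5: had r4 ⇒ C
  [13] b1 r5: had r5 ⇒ H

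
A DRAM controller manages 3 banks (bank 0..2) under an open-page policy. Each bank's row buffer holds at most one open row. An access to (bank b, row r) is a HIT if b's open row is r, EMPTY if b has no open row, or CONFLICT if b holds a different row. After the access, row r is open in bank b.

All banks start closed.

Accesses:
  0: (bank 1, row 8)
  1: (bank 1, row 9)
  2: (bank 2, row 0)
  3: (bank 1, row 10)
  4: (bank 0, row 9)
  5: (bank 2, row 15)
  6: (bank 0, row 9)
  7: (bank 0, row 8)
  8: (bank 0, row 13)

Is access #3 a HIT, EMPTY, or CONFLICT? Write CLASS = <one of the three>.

  [0] b1 r8: no row ⇒ E
  [1] b1 r9: had r8 ⇒ C
  [2] b2 r0: no row ⇒ E
  [3] b1 r10: had r9 ⇒ C
  [4] b0 r9: no row ⇒ E
  [5] b2 r15: had r0 ⇒ C
  [6] b0 r9: had r9 ⇒ H
  [7] b0 r8: had r9 ⇒ C
  [8] b0 r13: had r8 ⇒ C

CLASS = CONFLICT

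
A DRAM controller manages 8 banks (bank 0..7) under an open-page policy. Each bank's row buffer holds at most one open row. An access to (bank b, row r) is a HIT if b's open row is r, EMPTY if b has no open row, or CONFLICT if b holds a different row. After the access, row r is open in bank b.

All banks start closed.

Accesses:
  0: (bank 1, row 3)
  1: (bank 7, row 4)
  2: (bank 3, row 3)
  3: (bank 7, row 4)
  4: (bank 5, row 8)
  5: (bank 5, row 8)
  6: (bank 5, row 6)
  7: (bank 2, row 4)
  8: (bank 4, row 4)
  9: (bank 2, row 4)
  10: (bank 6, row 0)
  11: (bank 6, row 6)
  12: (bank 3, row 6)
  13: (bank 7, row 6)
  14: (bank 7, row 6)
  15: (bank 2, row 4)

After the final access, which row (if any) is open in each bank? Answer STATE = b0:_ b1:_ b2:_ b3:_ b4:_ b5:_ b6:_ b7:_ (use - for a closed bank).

STATE = b0:- b1:3 b2:4 b3:6 b4:4 b5:6 b6:6 b7:6

#0 (1,3) E
#1 (7,4) E
#2 (3,3) E
#3 (7,4) H  (was 4)
#4 (5,8) E
#5 (5,8) H  (was 8)
#6 (5,6) C  (was 8)
#7 (2,4) E
#8 (4,4) E
#9 (2,4) H  (was 4)
#10 (6,0) E
#11 (6,6) C  (was 0)
#12 (3,6) C  (was 3)
#13 (7,6) C  (was 4)
#14 (7,6) H  (was 6)
#15 (2,4) H  (was 4)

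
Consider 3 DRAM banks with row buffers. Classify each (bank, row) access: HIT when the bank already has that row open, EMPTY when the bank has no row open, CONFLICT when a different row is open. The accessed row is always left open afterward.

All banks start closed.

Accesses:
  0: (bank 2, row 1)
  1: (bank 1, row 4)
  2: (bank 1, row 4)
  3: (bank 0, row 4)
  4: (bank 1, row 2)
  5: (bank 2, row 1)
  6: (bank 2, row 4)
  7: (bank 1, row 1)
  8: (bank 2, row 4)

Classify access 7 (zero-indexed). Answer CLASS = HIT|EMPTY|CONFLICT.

CLASS = CONFLICT

#0 (2,1) E
#1 (1,4) E
#2 (1,4) H  (was 4)
#3 (0,4) E
#4 (1,2) C  (was 4)
#5 (2,1) H  (was 1)
#6 (2,4) C  (was 1)
#7 (1,1) C  (was 2)
#8 (2,4) H  (was 4)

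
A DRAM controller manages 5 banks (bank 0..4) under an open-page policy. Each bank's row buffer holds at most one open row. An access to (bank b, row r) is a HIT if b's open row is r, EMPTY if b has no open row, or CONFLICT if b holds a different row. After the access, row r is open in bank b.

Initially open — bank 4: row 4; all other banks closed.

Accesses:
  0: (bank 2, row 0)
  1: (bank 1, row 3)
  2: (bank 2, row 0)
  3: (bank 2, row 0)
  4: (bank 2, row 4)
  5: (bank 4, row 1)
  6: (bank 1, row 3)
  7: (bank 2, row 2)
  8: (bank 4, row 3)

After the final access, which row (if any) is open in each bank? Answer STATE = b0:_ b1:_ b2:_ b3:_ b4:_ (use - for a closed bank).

STATE = b0:- b1:3 b2:2 b3:- b4:3

  [0] b2 r0: no row ⇒ E
  [1] b1 r3: no row ⇒ E
  [2] b2 r0: had r0 ⇒ H
  [3] b2 r0: had r0 ⇒ H
  [4] b2 r4: had r0 ⇒ C
  [5] b4 r1: had r4 ⇒ C
  [6] b1 r3: had r3 ⇒ H
  [7] b2 r2: had r4 ⇒ C
  [8] b4 r3: had r1 ⇒ C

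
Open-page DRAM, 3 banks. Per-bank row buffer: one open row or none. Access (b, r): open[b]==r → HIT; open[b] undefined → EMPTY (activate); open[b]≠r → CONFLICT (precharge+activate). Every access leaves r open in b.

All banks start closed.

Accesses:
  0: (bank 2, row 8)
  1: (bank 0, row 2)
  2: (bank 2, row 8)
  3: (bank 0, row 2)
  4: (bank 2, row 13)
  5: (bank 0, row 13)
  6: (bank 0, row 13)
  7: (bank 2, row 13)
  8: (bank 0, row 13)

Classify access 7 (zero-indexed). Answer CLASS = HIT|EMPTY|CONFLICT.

#0 (2,8) E
#1 (0,2) E
#2 (2,8) H  (was 8)
#3 (0,2) H  (was 2)
#4 (2,13) C  (was 8)
#5 (0,13) C  (was 2)
#6 (0,13) H  (was 13)
#7 (2,13) H  (was 13)
#8 (0,13) H  (was 13)

CLASS = HIT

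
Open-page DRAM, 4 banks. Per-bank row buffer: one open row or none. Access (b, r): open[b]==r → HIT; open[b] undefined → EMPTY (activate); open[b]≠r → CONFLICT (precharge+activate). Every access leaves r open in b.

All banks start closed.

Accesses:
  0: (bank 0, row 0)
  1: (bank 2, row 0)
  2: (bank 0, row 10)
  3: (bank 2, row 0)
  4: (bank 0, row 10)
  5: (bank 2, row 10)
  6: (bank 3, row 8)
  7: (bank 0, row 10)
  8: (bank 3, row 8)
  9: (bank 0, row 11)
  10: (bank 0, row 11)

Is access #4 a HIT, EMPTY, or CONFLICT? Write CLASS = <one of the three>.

CLASS = HIT

step 0: bank0 None->0 [EMPTY]
step 1: bank2 None->0 [EMPTY]
step 2: bank0 0->10 [CONFLICT]
step 3: bank2 0->0 [HIT]
step 4: bank0 10->10 [HIT]
step 5: bank2 0->10 [CONFLICT]
step 6: bank3 None->8 [EMPTY]
step 7: bank0 10->10 [HIT]
step 8: bank3 8->8 [HIT]
step 9: bank0 10->11 [CONFLICT]
step 10: bank0 11->11 [HIT]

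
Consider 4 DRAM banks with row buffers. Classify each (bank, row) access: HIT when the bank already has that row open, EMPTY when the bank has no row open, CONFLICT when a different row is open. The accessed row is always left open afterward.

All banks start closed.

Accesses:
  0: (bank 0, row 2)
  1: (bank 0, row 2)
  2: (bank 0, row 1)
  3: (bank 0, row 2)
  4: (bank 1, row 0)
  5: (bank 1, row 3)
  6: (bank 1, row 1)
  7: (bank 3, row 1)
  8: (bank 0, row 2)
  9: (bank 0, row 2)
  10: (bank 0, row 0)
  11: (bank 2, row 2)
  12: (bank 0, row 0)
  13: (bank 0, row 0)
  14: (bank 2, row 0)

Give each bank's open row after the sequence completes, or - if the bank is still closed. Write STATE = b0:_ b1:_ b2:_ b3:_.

#0 (0,2) E
#1 (0,2) H  (was 2)
#2 (0,1) C  (was 2)
#3 (0,2) C  (was 1)
#4 (1,0) E
#5 (1,3) C  (was 0)
#6 (1,1) C  (was 3)
#7 (3,1) E
#8 (0,2) H  (was 2)
#9 (0,2) H  (was 2)
#10 (0,0) C  (was 2)
#11 (2,2) E
#12 (0,0) H  (was 0)
#13 (0,0) H  (was 0)
#14 (2,0) C  (was 2)

STATE = b0:0 b1:1 b2:0 b3:1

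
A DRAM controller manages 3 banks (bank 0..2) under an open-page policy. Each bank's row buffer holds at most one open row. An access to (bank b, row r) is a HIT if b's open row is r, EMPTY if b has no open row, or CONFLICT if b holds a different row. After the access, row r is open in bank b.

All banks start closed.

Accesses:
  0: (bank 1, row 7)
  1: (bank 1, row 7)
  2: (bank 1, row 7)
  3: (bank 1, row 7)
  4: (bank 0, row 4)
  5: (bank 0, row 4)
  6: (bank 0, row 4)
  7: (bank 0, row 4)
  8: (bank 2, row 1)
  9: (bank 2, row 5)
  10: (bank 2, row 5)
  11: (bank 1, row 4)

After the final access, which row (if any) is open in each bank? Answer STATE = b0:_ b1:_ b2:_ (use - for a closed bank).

STATE = b0:4 b1:4 b2:5

0: bank 1 row 7 — prev None → EMPTY
1: bank 1 row 7 — prev 7 → HIT
2: bank 1 row 7 — prev 7 → HIT
3: bank 1 row 7 — prev 7 → HIT
4: bank 0 row 4 — prev None → EMPTY
5: bank 0 row 4 — prev 4 → HIT
6: bank 0 row 4 — prev 4 → HIT
7: bank 0 row 4 — prev 4 → HIT
8: bank 2 row 1 — prev None → EMPTY
9: bank 2 row 5 — prev 1 → CONFLICT
10: bank 2 row 5 — prev 5 → HIT
11: bank 1 row 4 — prev 7 → CONFLICT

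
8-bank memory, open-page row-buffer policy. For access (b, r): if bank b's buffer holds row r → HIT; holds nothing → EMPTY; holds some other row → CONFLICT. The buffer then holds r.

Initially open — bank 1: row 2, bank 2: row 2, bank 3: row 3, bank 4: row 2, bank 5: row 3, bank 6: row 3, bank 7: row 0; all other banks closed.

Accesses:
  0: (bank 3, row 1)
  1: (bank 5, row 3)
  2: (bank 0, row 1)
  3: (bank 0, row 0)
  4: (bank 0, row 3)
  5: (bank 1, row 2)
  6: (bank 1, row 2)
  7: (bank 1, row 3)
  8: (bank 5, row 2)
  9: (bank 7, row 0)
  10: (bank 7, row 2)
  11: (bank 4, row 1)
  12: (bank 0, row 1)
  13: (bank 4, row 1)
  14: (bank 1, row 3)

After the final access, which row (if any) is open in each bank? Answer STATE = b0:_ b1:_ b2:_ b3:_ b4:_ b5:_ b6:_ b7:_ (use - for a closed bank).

STATE = b0:1 b1:3 b2:2 b3:1 b4:1 b5:2 b6:3 b7:2

step 0: bank3 3->1 [CONFLICT]
step 1: bank5 3->3 [HIT]
step 2: bank0 None->1 [EMPTY]
step 3: bank0 1->0 [CONFLICT]
step 4: bank0 0->3 [CONFLICT]
step 5: bank1 2->2 [HIT]
step 6: bank1 2->2 [HIT]
step 7: bank1 2->3 [CONFLICT]
step 8: bank5 3->2 [CONFLICT]
step 9: bank7 0->0 [HIT]
step 10: bank7 0->2 [CONFLICT]
step 11: bank4 2->1 [CONFLICT]
step 12: bank0 3->1 [CONFLICT]
step 13: bank4 1->1 [HIT]
step 14: bank1 3->3 [HIT]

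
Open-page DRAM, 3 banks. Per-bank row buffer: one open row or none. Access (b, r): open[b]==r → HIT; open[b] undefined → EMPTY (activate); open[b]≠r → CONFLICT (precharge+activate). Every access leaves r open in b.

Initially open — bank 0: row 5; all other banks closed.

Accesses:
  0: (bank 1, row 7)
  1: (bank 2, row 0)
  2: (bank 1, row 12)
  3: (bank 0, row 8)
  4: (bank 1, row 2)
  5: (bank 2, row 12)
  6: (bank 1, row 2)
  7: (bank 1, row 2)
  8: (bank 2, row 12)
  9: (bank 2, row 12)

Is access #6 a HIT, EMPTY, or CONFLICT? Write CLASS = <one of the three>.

CLASS = HIT

step 0: bank1 None->7 [EMPTY]
step 1: bank2 None->0 [EMPTY]
step 2: bank1 7->12 [CONFLICT]
step 3: bank0 5->8 [CONFLICT]
step 4: bank1 12->2 [CONFLICT]
step 5: bank2 0->12 [CONFLICT]
step 6: bank1 2->2 [HIT]
step 7: bank1 2->2 [HIT]
step 8: bank2 12->12 [HIT]
step 9: bank2 12->12 [HIT]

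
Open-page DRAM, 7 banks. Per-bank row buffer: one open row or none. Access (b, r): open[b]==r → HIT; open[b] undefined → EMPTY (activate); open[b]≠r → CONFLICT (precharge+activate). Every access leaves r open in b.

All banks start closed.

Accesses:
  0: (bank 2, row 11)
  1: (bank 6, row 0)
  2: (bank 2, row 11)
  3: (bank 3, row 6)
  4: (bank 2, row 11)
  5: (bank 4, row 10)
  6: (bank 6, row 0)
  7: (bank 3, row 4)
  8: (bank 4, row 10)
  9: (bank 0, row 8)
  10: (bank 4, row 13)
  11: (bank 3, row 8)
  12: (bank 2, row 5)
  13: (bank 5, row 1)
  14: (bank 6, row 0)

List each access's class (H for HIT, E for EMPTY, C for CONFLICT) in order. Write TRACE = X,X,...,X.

TRACE = E,E,H,E,H,E,H,C,H,E,C,C,C,E,H

step 0: bank2 None->11 [EMPTY]
step 1: bank6 None->0 [EMPTY]
step 2: bank2 11->11 [HIT]
step 3: bank3 None->6 [EMPTY]
step 4: bank2 11->11 [HIT]
step 5: bank4 None->10 [EMPTY]
step 6: bank6 0->0 [HIT]
step 7: bank3 6->4 [CONFLICT]
step 8: bank4 10->10 [HIT]
step 9: bank0 None->8 [EMPTY]
step 10: bank4 10->13 [CONFLICT]
step 11: bank3 4->8 [CONFLICT]
step 12: bank2 11->5 [CONFLICT]
step 13: bank5 None->1 [EMPTY]
step 14: bank6 0->0 [HIT]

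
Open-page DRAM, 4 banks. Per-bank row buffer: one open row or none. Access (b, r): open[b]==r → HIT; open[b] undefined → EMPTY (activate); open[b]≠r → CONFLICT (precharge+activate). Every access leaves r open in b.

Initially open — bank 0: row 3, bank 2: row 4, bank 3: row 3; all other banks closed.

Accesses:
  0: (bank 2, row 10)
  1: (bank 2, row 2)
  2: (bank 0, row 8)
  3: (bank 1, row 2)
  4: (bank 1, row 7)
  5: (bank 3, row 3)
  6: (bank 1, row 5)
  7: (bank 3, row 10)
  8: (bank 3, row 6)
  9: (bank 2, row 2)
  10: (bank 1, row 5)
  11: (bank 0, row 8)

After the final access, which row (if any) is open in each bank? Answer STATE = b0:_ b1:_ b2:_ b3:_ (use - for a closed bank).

#0 (2,10) C  (was 4)
#1 (2,2) C  (was 10)
#2 (0,8) C  (was 3)
#3 (1,2) E
#4 (1,7) C  (was 2)
#5 (3,3) H  (was 3)
#6 (1,5) C  (was 7)
#7 (3,10) C  (was 3)
#8 (3,6) C  (was 10)
#9 (2,2) H  (was 2)
#10 (1,5) H  (was 5)
#11 (0,8) H  (was 8)

STATE = b0:8 b1:5 b2:2 b3:6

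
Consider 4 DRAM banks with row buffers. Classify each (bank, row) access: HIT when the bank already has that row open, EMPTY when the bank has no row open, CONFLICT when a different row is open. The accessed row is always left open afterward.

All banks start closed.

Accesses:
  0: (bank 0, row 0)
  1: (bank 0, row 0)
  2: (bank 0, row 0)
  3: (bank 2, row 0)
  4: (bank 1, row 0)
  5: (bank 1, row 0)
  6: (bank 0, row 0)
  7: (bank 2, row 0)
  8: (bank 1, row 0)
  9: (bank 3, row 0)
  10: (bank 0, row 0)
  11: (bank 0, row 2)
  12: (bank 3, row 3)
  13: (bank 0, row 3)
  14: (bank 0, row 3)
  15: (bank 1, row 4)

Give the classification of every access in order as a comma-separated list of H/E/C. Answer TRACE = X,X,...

0: bank 0 row 0 — prev None → EMPTY
1: bank 0 row 0 — prev 0 → HIT
2: bank 0 row 0 — prev 0 → HIT
3: bank 2 row 0 — prev None → EMPTY
4: bank 1 row 0 — prev None → EMPTY
5: bank 1 row 0 — prev 0 → HIT
6: bank 0 row 0 — prev 0 → HIT
7: bank 2 row 0 — prev 0 → HIT
8: bank 1 row 0 — prev 0 → HIT
9: bank 3 row 0 — prev None → EMPTY
10: bank 0 row 0 — prev 0 → HIT
11: bank 0 row 2 — prev 0 → CONFLICT
12: bank 3 row 3 — prev 0 → CONFLICT
13: bank 0 row 3 — prev 2 → CONFLICT
14: bank 0 row 3 — prev 3 → HIT
15: bank 1 row 4 — prev 0 → CONFLICT

TRACE = E,H,H,E,E,H,H,H,H,E,H,C,C,C,H,C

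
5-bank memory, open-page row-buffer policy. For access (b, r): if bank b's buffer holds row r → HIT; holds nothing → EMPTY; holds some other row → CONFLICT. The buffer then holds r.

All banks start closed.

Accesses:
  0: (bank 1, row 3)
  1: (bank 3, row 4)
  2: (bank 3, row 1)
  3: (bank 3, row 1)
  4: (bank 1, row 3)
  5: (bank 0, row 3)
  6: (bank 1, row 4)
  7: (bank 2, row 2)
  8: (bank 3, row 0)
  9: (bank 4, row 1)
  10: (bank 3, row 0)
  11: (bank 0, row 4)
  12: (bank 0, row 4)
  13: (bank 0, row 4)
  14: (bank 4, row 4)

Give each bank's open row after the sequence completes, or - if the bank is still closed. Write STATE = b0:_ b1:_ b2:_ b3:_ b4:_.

step 0: bank1 None->3 [EMPTY]
step 1: bank3 None->4 [EMPTY]
step 2: bank3 4->1 [CONFLICT]
step 3: bank3 1->1 [HIT]
step 4: bank1 3->3 [HIT]
step 5: bank0 None->3 [EMPTY]
step 6: bank1 3->4 [CONFLICT]
step 7: bank2 None->2 [EMPTY]
step 8: bank3 1->0 [CONFLICT]
step 9: bank4 None->1 [EMPTY]
step 10: bank3 0->0 [HIT]
step 11: bank0 3->4 [CONFLICT]
step 12: bank0 4->4 [HIT]
step 13: bank0 4->4 [HIT]
step 14: bank4 1->4 [CONFLICT]

STATE = b0:4 b1:4 b2:2 b3:0 b4:4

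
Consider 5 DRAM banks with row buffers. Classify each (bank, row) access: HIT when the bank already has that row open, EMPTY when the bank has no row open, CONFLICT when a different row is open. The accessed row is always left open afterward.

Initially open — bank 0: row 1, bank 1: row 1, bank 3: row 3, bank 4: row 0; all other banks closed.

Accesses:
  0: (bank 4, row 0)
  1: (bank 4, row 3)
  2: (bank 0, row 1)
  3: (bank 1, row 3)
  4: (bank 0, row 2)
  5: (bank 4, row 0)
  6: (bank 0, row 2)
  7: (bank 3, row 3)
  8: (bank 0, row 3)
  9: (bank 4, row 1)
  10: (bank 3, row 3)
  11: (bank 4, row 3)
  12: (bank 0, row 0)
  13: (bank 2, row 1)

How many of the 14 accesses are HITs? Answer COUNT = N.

0: bank 4 row 0 — prev 0 → HIT
1: bank 4 row 3 — prev 0 → CONFLICT
2: bank 0 row 1 — prev 1 → HIT
3: bank 1 row 3 — prev 1 → CONFLICT
4: bank 0 row 2 — prev 1 → CONFLICT
5: bank 4 row 0 — prev 3 → CONFLICT
6: bank 0 row 2 — prev 2 → HIT
7: bank 3 row 3 — prev 3 → HIT
8: bank 0 row 3 — prev 2 → CONFLICT
9: bank 4 row 1 — prev 0 → CONFLICT
10: bank 3 row 3 — prev 3 → HIT
11: bank 4 row 3 — prev 1 → CONFLICT
12: bank 0 row 0 — prev 3 → CONFLICT
13: bank 2 row 1 — prev None → EMPTY

COUNT = 5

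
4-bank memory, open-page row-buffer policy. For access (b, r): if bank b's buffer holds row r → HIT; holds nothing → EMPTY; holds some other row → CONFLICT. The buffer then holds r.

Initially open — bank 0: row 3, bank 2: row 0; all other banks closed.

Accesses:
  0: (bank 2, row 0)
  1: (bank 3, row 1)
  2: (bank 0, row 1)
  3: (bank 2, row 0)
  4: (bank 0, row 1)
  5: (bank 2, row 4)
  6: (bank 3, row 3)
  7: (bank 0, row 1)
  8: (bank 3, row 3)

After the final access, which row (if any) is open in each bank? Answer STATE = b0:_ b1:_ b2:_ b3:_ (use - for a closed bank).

STATE = b0:1 b1:- b2:4 b3:3

  [0] b2 r0: had r0 ⇒ H
  [1] b3 r1: no row ⇒ E
  [2] b0 r1: had r3 ⇒ C
  [3] b2 r0: had r0 ⇒ H
  [4] b0 r1: had r1 ⇒ H
  [5] b2 r4: had r0 ⇒ C
  [6] b3 r3: had r1 ⇒ C
  [7] b0 r1: had r1 ⇒ H
  [8] b3 r3: had r3 ⇒ H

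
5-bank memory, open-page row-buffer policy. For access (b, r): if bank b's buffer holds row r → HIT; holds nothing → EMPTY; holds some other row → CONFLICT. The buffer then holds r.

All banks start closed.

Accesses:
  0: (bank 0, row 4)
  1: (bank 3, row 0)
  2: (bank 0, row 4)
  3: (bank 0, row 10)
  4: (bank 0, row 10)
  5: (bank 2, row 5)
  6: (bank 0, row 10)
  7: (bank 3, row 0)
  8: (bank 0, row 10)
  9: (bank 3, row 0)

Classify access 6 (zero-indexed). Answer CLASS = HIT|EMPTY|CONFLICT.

CLASS = HIT

step 0: bank0 None->4 [EMPTY]
step 1: bank3 None->0 [EMPTY]
step 2: bank0 4->4 [HIT]
step 3: bank0 4->10 [CONFLICT]
step 4: bank0 10->10 [HIT]
step 5: bank2 None->5 [EMPTY]
step 6: bank0 10->10 [HIT]
step 7: bank3 0->0 [HIT]
step 8: bank0 10->10 [HIT]
step 9: bank3 0->0 [HIT]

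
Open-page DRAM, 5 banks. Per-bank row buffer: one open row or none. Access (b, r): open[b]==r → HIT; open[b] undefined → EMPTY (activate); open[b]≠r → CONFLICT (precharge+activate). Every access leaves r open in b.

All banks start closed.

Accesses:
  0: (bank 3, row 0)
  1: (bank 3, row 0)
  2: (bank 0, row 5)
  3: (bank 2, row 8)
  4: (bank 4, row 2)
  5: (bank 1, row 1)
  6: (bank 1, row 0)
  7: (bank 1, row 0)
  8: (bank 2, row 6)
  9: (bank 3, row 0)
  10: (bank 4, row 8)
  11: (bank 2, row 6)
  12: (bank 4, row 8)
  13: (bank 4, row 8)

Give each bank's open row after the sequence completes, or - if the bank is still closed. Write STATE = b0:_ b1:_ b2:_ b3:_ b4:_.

STATE = b0:5 b1:0 b2:6 b3:0 b4:8

0: bank 3 row 0 — prev None → EMPTY
1: bank 3 row 0 — prev 0 → HIT
2: bank 0 row 5 — prev None → EMPTY
3: bank 2 row 8 — prev None → EMPTY
4: bank 4 row 2 — prev None → EMPTY
5: bank 1 row 1 — prev None → EMPTY
6: bank 1 row 0 — prev 1 → CONFLICT
7: bank 1 row 0 — prev 0 → HIT
8: bank 2 row 6 — prev 8 → CONFLICT
9: bank 3 row 0 — prev 0 → HIT
10: bank 4 row 8 — prev 2 → CONFLICT
11: bank 2 row 6 — prev 6 → HIT
12: bank 4 row 8 — prev 8 → HIT
13: bank 4 row 8 — prev 8 → HIT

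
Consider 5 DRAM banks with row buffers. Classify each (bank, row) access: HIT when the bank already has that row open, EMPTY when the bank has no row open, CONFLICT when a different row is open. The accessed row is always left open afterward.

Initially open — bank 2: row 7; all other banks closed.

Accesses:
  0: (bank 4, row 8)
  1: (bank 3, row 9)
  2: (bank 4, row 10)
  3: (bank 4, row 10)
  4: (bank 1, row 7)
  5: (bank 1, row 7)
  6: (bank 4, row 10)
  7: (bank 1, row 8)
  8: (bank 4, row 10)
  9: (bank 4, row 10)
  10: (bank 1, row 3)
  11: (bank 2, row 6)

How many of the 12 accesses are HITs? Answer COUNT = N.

COUNT = 5

  [0] b4 r8: no row ⇒ E
  [1] b3 r9: no row ⇒ E
  [2] b4 r10: had r8 ⇒ C
  [3] b4 r10: had r10 ⇒ H
  [4] b1 r7: no row ⇒ E
  [5] b1 r7: had r7 ⇒ H
  [6] b4 r10: had r10 ⇒ H
  [7] b1 r8: had r7 ⇒ C
  [8] b4 r10: had r10 ⇒ H
  [9] b4 r10: had r10 ⇒ H
  [10] b1 r3: had r8 ⇒ C
  [11] b2 r6: had r7 ⇒ C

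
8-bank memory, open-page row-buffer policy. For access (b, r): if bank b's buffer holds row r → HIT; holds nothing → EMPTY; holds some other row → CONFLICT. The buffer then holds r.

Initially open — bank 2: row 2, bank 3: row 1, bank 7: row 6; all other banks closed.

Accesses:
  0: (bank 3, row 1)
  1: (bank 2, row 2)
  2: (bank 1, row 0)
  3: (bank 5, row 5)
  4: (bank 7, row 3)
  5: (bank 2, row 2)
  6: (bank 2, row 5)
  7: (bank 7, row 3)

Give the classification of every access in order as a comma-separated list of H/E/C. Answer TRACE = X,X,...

TRACE = H,H,E,E,C,H,C,H

  [0] b3 r1: had r1 ⇒ H
  [1] b2 r2: had r2 ⇒ H
  [2] b1 r0: no row ⇒ E
  [3] b5 r5: no row ⇒ E
  [4] b7 r3: had r6 ⇒ C
  [5] b2 r2: had r2 ⇒ H
  [6] b2 r5: had r2 ⇒ C
  [7] b7 r3: had r3 ⇒ H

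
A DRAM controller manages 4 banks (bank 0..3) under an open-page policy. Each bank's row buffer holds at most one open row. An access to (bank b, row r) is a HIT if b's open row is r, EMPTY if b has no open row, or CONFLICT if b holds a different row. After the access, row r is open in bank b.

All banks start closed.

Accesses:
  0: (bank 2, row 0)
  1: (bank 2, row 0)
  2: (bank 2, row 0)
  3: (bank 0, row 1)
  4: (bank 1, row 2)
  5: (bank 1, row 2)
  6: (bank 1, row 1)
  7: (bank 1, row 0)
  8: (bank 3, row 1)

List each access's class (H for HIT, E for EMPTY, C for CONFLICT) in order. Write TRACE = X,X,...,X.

TRACE = E,H,H,E,E,H,C,C,E

step 0: bank2 None->0 [EMPTY]
step 1: bank2 0->0 [HIT]
step 2: bank2 0->0 [HIT]
step 3: bank0 None->1 [EMPTY]
step 4: bank1 None->2 [EMPTY]
step 5: bank1 2->2 [HIT]
step 6: bank1 2->1 [CONFLICT]
step 7: bank1 1->0 [CONFLICT]
step 8: bank3 None->1 [EMPTY]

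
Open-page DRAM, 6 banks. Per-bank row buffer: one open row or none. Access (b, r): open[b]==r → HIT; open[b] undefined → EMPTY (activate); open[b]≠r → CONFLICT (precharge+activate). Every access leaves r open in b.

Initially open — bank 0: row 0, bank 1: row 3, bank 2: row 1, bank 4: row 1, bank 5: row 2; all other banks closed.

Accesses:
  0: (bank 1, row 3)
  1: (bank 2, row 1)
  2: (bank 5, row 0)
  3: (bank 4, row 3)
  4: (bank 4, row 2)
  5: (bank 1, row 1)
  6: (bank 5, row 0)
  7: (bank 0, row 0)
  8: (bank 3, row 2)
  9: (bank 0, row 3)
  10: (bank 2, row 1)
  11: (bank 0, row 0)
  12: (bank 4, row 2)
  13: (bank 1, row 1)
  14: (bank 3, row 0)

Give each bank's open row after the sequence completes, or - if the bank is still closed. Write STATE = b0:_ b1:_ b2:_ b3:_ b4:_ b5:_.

STATE = b0:0 b1:1 b2:1 b3:0 b4:2 b5:0

#0 (1,3) H  (was 3)
#1 (2,1) H  (was 1)
#2 (5,0) C  (was 2)
#3 (4,3) C  (was 1)
#4 (4,2) C  (was 3)
#5 (1,1) C  (was 3)
#6 (5,0) H  (was 0)
#7 (0,0) H  (was 0)
#8 (3,2) E
#9 (0,3) C  (was 0)
#10 (2,1) H  (was 1)
#11 (0,0) C  (was 3)
#12 (4,2) H  (was 2)
#13 (1,1) H  (was 1)
#14 (3,0) C  (was 2)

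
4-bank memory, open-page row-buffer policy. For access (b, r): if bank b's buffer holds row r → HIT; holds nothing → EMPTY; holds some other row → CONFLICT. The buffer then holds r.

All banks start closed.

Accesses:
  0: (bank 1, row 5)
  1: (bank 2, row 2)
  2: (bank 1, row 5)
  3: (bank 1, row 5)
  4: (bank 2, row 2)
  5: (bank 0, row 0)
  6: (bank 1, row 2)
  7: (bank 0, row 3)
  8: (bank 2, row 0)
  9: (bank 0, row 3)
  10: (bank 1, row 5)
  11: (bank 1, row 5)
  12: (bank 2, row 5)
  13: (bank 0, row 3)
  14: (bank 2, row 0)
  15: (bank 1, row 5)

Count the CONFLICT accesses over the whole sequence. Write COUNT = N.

#0 (1,5) E
#1 (2,2) E
#2 (1,5) H  (was 5)
#3 (1,5) H  (was 5)
#4 (2,2) H  (was 2)
#5 (0,0) E
#6 (1,2) C  (was 5)
#7 (0,3) C  (was 0)
#8 (2,0) C  (was 2)
#9 (0,3) H  (was 3)
#10 (1,5) C  (was 2)
#11 (1,5) H  (was 5)
#12 (2,5) C  (was 0)
#13 (0,3) H  (was 3)
#14 (2,0) C  (was 5)
#15 (1,5) H  (was 5)

COUNT = 6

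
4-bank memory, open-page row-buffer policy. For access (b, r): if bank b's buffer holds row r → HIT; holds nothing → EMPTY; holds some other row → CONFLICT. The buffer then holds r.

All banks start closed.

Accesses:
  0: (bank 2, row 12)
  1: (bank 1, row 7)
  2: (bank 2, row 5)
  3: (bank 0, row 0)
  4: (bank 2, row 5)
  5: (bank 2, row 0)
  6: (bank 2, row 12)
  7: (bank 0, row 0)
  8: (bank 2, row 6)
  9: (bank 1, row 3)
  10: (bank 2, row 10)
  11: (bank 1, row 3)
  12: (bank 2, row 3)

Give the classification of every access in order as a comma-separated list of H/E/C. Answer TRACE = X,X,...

TRACE = E,E,C,E,H,C,C,H,C,C,C,H,C

#0 (2,12) E
#1 (1,7) E
#2 (2,5) C  (was 12)
#3 (0,0) E
#4 (2,5) H  (was 5)
#5 (2,0) C  (was 5)
#6 (2,12) C  (was 0)
#7 (0,0) H  (was 0)
#8 (2,6) C  (was 12)
#9 (1,3) C  (was 7)
#10 (2,10) C  (was 6)
#11 (1,3) H  (was 3)
#12 (2,3) C  (was 10)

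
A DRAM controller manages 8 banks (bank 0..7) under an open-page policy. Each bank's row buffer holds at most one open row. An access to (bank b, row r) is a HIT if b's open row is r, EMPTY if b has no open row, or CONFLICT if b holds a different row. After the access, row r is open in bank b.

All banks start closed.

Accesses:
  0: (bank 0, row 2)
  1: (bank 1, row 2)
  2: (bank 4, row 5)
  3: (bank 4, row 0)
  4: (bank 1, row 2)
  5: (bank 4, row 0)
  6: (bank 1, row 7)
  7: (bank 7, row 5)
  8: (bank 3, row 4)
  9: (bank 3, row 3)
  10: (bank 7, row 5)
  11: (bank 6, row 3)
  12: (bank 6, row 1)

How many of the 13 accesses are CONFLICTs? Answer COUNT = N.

0: bank 0 row 2 — prev None → EMPTY
1: bank 1 row 2 — prev None → EMPTY
2: bank 4 row 5 — prev None → EMPTY
3: bank 4 row 0 — prev 5 → CONFLICT
4: bank 1 row 2 — prev 2 → HIT
5: bank 4 row 0 — prev 0 → HIT
6: bank 1 row 7 — prev 2 → CONFLICT
7: bank 7 row 5 — prev None → EMPTY
8: bank 3 row 4 — prev None → EMPTY
9: bank 3 row 3 — prev 4 → CONFLICT
10: bank 7 row 5 — prev 5 → HIT
11: bank 6 row 3 — prev None → EMPTY
12: bank 6 row 1 — prev 3 → CONFLICT

COUNT = 4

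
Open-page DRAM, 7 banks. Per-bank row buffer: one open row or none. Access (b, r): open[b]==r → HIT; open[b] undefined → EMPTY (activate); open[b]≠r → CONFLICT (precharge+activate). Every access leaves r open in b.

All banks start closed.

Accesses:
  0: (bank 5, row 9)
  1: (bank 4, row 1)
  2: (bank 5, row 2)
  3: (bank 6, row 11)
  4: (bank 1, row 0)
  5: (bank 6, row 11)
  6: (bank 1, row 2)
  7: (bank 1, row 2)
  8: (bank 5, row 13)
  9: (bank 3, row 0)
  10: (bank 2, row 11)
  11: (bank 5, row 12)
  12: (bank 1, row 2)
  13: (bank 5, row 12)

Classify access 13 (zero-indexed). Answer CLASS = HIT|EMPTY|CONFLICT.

CLASS = HIT

step 0: bank5 None->9 [EMPTY]
step 1: bank4 None->1 [EMPTY]
step 2: bank5 9->2 [CONFLICT]
step 3: bank6 None->11 [EMPTY]
step 4: bank1 None->0 [EMPTY]
step 5: bank6 11->11 [HIT]
step 6: bank1 0->2 [CONFLICT]
step 7: bank1 2->2 [HIT]
step 8: bank5 2->13 [CONFLICT]
step 9: bank3 None->0 [EMPTY]
step 10: bank2 None->11 [EMPTY]
step 11: bank5 13->12 [CONFLICT]
step 12: bank1 2->2 [HIT]
step 13: bank5 12->12 [HIT]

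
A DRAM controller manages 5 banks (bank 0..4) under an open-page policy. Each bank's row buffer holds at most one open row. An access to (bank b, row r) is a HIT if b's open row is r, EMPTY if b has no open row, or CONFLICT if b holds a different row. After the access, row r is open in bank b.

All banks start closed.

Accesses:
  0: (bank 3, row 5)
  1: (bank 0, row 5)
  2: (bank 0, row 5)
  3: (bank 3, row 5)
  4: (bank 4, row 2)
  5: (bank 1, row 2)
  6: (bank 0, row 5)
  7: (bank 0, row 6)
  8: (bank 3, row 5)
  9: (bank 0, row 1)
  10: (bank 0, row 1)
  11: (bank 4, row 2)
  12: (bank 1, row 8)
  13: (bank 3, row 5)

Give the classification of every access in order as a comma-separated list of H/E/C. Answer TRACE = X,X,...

#0 (3,5) E
#1 (0,5) E
#2 (0,5) H  (was 5)
#3 (3,5) H  (was 5)
#4 (4,2) E
#5 (1,2) E
#6 (0,5) H  (was 5)
#7 (0,6) C  (was 5)
#8 (3,5) H  (was 5)
#9 (0,1) C  (was 6)
#10 (0,1) H  (was 1)
#11 (4,2) H  (was 2)
#12 (1,8) C  (was 2)
#13 (3,5) H  (was 5)

TRACE = E,E,H,H,E,E,H,C,H,C,H,H,C,H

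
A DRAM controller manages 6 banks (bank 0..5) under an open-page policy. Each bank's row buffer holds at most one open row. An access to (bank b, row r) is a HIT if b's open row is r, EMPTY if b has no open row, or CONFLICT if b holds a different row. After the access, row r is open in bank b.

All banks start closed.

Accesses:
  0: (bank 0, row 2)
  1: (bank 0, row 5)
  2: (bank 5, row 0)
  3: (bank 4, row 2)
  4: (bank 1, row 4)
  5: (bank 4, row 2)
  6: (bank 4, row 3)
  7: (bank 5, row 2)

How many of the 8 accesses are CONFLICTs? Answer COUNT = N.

COUNT = 3

  [0] b0 r2: no row ⇒ E
  [1] b0 r5: had r2 ⇒ C
  [2] b5 r0: no row ⇒ E
  [3] b4 r2: no row ⇒ E
  [4] b1 r4: no row ⇒ E
  [5] b4 r2: had r2 ⇒ H
  [6] b4 r3: had r2 ⇒ C
  [7] b5 r2: had r0 ⇒ C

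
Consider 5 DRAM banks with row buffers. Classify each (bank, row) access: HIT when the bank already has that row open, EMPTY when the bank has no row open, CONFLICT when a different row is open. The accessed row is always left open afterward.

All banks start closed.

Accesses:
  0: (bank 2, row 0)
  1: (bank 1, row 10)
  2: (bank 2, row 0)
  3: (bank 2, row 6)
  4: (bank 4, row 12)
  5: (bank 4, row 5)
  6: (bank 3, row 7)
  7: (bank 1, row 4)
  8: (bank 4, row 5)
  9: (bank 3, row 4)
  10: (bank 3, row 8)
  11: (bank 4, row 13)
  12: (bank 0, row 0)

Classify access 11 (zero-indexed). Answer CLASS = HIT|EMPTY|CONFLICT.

CLASS = CONFLICT

step 0: bank2 None->0 [EMPTY]
step 1: bank1 None->10 [EMPTY]
step 2: bank2 0->0 [HIT]
step 3: bank2 0->6 [CONFLICT]
step 4: bank4 None->12 [EMPTY]
step 5: bank4 12->5 [CONFLICT]
step 6: bank3 None->7 [EMPTY]
step 7: bank1 10->4 [CONFLICT]
step 8: bank4 5->5 [HIT]
step 9: bank3 7->4 [CONFLICT]
step 10: bank3 4->8 [CONFLICT]
step 11: bank4 5->13 [CONFLICT]
step 12: bank0 None->0 [EMPTY]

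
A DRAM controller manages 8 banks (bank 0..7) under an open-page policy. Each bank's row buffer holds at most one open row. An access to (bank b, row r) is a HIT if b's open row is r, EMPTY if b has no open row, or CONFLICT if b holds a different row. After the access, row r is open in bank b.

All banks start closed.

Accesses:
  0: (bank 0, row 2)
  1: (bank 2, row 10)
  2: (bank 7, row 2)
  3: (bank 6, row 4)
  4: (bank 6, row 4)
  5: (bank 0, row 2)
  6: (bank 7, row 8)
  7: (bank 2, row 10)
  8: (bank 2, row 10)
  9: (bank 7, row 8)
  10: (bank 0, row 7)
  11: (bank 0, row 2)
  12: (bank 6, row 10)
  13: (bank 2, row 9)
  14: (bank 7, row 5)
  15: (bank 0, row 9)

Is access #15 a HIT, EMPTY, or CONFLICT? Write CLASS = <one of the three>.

0: bank 0 row 2 — prev None → EMPTY
1: bank 2 row 10 — prev None → EMPTY
2: bank 7 row 2 — prev None → EMPTY
3: bank 6 row 4 — prev None → EMPTY
4: bank 6 row 4 — prev 4 → HIT
5: bank 0 row 2 — prev 2 → HIT
6: bank 7 row 8 — prev 2 → CONFLICT
7: bank 2 row 10 — prev 10 → HIT
8: bank 2 row 10 — prev 10 → HIT
9: bank 7 row 8 — prev 8 → HIT
10: bank 0 row 7 — prev 2 → CONFLICT
11: bank 0 row 2 — prev 7 → CONFLICT
12: bank 6 row 10 — prev 4 → CONFLICT
13: bank 2 row 9 — prev 10 → CONFLICT
14: bank 7 row 5 — prev 8 → CONFLICT
15: bank 0 row 9 — prev 2 → CONFLICT

CLASS = CONFLICT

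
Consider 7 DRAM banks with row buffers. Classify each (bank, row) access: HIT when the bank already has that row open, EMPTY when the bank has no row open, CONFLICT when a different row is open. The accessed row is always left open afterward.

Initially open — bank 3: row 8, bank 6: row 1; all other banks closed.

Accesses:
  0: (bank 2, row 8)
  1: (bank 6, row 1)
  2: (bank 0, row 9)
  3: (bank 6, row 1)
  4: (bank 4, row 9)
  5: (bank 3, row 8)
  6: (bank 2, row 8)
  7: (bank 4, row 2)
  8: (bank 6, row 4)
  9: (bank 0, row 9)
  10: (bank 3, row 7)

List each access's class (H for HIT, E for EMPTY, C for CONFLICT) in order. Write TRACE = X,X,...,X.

TRACE = E,H,E,H,E,H,H,C,C,H,C

  [0] b2 r8: no row ⇒ E
  [1] b6 r1: had r1 ⇒ H
  [2] b0 r9: no row ⇒ E
  [3] b6 r1: had r1 ⇒ H
  [4] b4 r9: no row ⇒ E
  [5] b3 r8: had r8 ⇒ H
  [6] b2 r8: had r8 ⇒ H
  [7] b4 r2: had r9 ⇒ C
  [8] b6 r4: had r1 ⇒ C
  [9] b0 r9: had r9 ⇒ H
  [10] b3 r7: had r8 ⇒ C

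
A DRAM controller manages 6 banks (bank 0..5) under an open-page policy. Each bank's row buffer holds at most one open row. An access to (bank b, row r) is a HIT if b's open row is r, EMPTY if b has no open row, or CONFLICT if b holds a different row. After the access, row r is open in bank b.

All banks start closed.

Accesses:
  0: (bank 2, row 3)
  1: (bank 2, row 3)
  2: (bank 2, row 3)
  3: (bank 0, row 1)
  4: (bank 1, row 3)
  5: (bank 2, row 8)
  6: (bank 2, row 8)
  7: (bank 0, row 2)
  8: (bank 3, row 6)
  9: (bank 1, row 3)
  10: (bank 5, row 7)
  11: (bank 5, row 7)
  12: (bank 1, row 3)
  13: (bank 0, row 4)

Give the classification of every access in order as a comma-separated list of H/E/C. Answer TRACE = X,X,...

step 0: bank2 None->3 [EMPTY]
step 1: bank2 3->3 [HIT]
step 2: bank2 3->3 [HIT]
step 3: bank0 None->1 [EMPTY]
step 4: bank1 None->3 [EMPTY]
step 5: bank2 3->8 [CONFLICT]
step 6: bank2 8->8 [HIT]
step 7: bank0 1->2 [CONFLICT]
step 8: bank3 None->6 [EMPTY]
step 9: bank1 3->3 [HIT]
step 10: bank5 None->7 [EMPTY]
step 11: bank5 7->7 [HIT]
step 12: bank1 3->3 [HIT]
step 13: bank0 2->4 [CONFLICT]

TRACE = E,H,H,E,E,C,H,C,E,H,E,H,H,C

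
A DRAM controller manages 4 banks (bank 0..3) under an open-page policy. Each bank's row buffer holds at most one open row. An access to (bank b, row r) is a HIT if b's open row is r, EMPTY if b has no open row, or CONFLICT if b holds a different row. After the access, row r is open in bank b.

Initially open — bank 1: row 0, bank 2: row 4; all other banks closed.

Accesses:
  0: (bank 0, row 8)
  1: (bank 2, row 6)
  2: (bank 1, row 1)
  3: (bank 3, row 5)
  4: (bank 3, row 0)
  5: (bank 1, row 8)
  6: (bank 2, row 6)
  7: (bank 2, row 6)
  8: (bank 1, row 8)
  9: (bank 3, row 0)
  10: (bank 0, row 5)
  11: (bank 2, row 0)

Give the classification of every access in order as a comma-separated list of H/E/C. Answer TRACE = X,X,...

0: bank 0 row 8 — prev None → EMPTY
1: bank 2 row 6 — prev 4 → CONFLICT
2: bank 1 row 1 — prev 0 → CONFLICT
3: bank 3 row 5 — prev None → EMPTY
4: bank 3 row 0 — prev 5 → CONFLICT
5: bank 1 row 8 — prev 1 → CONFLICT
6: bank 2 row 6 — prev 6 → HIT
7: bank 2 row 6 — prev 6 → HIT
8: bank 1 row 8 — prev 8 → HIT
9: bank 3 row 0 — prev 0 → HIT
10: bank 0 row 5 — prev 8 → CONFLICT
11: bank 2 row 0 — prev 6 → CONFLICT

TRACE = E,C,C,E,C,C,H,H,H,H,C,C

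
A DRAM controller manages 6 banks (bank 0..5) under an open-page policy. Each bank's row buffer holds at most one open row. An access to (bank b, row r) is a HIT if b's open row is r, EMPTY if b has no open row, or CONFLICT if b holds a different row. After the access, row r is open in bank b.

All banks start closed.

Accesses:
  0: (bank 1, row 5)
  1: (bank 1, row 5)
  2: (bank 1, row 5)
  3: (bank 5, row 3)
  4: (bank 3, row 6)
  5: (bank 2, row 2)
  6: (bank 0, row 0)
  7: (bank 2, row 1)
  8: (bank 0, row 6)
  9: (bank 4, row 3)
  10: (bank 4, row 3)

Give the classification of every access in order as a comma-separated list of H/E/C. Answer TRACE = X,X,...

step 0: bank1 None->5 [EMPTY]
step 1: bank1 5->5 [HIT]
step 2: bank1 5->5 [HIT]
step 3: bank5 None->3 [EMPTY]
step 4: bank3 None->6 [EMPTY]
step 5: bank2 None->2 [EMPTY]
step 6: bank0 None->0 [EMPTY]
step 7: bank2 2->1 [CONFLICT]
step 8: bank0 0->6 [CONFLICT]
step 9: bank4 None->3 [EMPTY]
step 10: bank4 3->3 [HIT]

TRACE = E,H,H,E,E,E,E,C,C,E,H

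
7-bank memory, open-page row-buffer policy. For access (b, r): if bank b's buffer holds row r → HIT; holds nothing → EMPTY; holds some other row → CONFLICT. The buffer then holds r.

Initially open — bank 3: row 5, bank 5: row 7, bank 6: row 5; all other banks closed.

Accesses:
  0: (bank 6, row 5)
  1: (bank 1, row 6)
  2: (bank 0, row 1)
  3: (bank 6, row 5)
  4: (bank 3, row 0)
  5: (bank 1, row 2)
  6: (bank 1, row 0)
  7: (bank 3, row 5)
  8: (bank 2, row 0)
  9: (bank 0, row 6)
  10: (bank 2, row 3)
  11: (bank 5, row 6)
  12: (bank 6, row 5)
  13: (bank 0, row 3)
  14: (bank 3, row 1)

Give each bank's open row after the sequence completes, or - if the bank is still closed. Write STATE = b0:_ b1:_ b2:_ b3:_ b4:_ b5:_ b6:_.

STATE = b0:3 b1:0 b2:3 b3:1 b4:- b5:6 b6:5

step 0: bank6 5->5 [HIT]
step 1: bank1 None->6 [EMPTY]
step 2: bank0 None->1 [EMPTY]
step 3: bank6 5->5 [HIT]
step 4: bank3 5->0 [CONFLICT]
step 5: bank1 6->2 [CONFLICT]
step 6: bank1 2->0 [CONFLICT]
step 7: bank3 0->5 [CONFLICT]
step 8: bank2 None->0 [EMPTY]
step 9: bank0 1->6 [CONFLICT]
step 10: bank2 0->3 [CONFLICT]
step 11: bank5 7->6 [CONFLICT]
step 12: bank6 5->5 [HIT]
step 13: bank0 6->3 [CONFLICT]
step 14: bank3 5->1 [CONFLICT]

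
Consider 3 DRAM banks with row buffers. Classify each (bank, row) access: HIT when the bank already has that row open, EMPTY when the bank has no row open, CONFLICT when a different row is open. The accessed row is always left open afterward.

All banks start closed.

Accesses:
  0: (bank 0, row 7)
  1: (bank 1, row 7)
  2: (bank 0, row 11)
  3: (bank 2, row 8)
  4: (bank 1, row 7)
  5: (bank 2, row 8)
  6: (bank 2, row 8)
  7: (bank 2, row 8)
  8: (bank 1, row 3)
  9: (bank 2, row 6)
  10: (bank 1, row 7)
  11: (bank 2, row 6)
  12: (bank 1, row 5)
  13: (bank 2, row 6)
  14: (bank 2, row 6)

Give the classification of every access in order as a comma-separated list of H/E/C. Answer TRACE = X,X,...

TRACE = E,E,C,E,H,H,H,H,C,C,C,H,C,H,H

  [0] b0 r7: no row ⇒ E
  [1] b1 r7: no row ⇒ E
  [2] b0 r11: had r7 ⇒ C
  [3] b2 r8: no row ⇒ E
  [4] b1 r7: had r7 ⇒ H
  [5] b2 r8: had r8 ⇒ H
  [6] b2 r8: had r8 ⇒ H
  [7] b2 r8: had r8 ⇒ H
  [8] b1 r3: had r7 ⇒ C
  [9] b2 r6: had r8 ⇒ C
  [10] b1 r7: had r3 ⇒ C
  [11] b2 r6: had r6 ⇒ H
  [12] b1 r5: had r7 ⇒ C
  [13] b2 r6: had r6 ⇒ H
  [14] b2 r6: had r6 ⇒ H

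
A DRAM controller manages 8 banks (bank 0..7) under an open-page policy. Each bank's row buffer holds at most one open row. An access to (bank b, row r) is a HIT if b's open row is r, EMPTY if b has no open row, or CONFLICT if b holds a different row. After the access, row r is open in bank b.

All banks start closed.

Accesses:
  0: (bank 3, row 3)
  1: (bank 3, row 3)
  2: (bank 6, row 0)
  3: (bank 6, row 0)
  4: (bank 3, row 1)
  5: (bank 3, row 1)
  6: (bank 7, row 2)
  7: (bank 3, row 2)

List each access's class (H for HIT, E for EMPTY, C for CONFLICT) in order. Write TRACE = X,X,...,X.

TRACE = E,H,E,H,C,H,E,C

  [0] b3 r3: no row ⇒ E
  [1] b3 r3: had r3 ⇒ H
  [2] b6 r0: no row ⇒ E
  [3] b6 r0: had r0 ⇒ H
  [4] b3 r1: had r3 ⇒ C
  [5] b3 r1: had r1 ⇒ H
  [6] b7 r2: no row ⇒ E
  [7] b3 r2: had r1 ⇒ C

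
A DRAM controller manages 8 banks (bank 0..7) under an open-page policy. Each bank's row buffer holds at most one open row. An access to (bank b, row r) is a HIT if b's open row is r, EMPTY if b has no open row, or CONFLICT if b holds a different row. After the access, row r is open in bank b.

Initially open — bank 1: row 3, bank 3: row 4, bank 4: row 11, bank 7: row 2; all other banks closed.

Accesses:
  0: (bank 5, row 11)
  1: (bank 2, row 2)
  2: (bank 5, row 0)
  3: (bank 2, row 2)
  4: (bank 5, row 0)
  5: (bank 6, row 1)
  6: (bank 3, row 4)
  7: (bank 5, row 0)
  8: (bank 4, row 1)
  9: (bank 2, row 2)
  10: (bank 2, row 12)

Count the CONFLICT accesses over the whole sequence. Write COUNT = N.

0: bank 5 row 11 — prev None → EMPTY
1: bank 2 row 2 — prev None → EMPTY
2: bank 5 row 0 — prev 11 → CONFLICT
3: bank 2 row 2 — prev 2 → HIT
4: bank 5 row 0 — prev 0 → HIT
5: bank 6 row 1 — prev None → EMPTY
6: bank 3 row 4 — prev 4 → HIT
7: bank 5 row 0 — prev 0 → HIT
8: bank 4 row 1 — prev 11 → CONFLICT
9: bank 2 row 2 — prev 2 → HIT
10: bank 2 row 12 — prev 2 → CONFLICT

COUNT = 3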